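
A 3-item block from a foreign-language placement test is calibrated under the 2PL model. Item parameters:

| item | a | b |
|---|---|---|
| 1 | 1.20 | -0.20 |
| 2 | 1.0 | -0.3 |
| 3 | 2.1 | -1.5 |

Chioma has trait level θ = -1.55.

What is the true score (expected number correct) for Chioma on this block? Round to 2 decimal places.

P(θ) = 1 / (1 + exp(−a(θ − b)))
P_1 = 1/(1+e^{1.6200}) = 0.1652
P_2 = 1/(1+e^{1.2500}) = 0.2227
P_3 = 1/(1+e^{0.1050}) = 0.4738
E[score] = 0.1652 + 0.2227 + 0.4738 = 0.8617

0.86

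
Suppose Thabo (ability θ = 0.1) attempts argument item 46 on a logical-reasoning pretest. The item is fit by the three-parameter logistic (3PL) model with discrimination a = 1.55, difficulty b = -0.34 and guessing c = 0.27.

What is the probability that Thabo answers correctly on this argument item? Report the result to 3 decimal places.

P(θ) = c + (1 − c) · 1 / (1 + exp(−a(θ − b)))
Exponent: 1.55 × (0.1 − (-0.34)) = 0.6820
1/(1 + e^{-0.6820}) = 0.6642
P = 0.27 + 0.73 × 0.6642 = 0.7549

0.755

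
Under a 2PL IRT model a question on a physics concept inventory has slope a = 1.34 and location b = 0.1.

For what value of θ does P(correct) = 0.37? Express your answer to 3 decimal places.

-0.297

P(θ) = 1 / (1 + exp(−a(θ − b)))
logit = ln(0.3700/0.6300) = -0.5322
θ = b + logit/(a) = 0.1 + (-0.5322)/1.3400 = -0.2972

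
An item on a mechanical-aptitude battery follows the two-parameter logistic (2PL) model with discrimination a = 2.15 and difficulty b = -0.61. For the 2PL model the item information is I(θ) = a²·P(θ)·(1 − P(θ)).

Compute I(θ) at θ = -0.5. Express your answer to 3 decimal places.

P = 1/(1+e^{-0.2365}) = 0.5589
P(1−P) = 0.5589 × 0.4411 = 0.2465
I = a² × P(1−P) = 2.15² × 0.2465 = 1.13962

1.140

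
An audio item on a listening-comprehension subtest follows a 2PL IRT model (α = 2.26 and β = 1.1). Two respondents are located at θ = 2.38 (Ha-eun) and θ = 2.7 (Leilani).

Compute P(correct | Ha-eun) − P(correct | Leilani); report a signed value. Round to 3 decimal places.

-0.026

P(θ) = 1 / (1 + exp(−α(θ − β)))
P(Ha-eun) = 0.9475  [exponent 2.8928]
P(Leilani) = 0.9738  [exponent 3.6160]
Difference = 0.9475 − 0.9738 = -0.0263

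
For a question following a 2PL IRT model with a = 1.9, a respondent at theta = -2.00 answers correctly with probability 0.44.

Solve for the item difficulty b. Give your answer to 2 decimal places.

P(theta) = 1 / (1 + exp(−a(theta − b)))
logit(0.44) = ln(0.44/0.56) = -0.2412
b = theta − logit/(a) = -2.00 − (-0.2412)/1.9000 = -1.8731

-1.87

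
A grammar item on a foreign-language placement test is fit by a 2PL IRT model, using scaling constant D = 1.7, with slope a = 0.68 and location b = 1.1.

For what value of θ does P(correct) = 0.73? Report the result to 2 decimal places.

1.96

P(θ) = 1 / (1 + exp(−D·a(θ − b)))
logit = ln(0.7300/0.2700) = 0.9946
θ = b + logit/(1.7·a) = 1.1 + 0.9946/1.1560 = 1.9604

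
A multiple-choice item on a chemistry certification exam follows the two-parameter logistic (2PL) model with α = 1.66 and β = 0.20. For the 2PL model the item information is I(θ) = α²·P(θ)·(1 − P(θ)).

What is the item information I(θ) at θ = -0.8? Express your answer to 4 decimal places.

0.3699

P = 1/(1+e^{1.6600}) = 0.1598
P(1−P) = 0.1598 × 0.8402 = 0.1342
I = α² × P(1−P) = 1.66² × 0.1342 = 0.36991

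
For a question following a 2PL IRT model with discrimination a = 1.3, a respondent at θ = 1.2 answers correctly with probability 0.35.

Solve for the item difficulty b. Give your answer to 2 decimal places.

P(θ) = 1 / (1 + exp(−a(θ − b)))
logit(0.35) = ln(0.35/0.65) = -0.6190
b = θ − logit/(a) = 1.2 − (-0.6190)/1.3000 = 1.6762

1.68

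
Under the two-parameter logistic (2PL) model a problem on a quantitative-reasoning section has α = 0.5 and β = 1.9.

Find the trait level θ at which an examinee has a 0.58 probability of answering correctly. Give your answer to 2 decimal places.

P(θ) = 1 / (1 + exp(−α(θ − β)))
logit = ln(0.5800/0.4200) = 0.3228
θ = β + logit/(α) = 1.9 + 0.3228/0.5000 = 2.5455

2.55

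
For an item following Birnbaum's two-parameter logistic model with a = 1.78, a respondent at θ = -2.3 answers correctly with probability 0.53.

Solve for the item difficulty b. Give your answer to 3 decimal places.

-2.367

P(θ) = 1 / (1 + exp(−a(θ − b)))
logit(0.53) = ln(0.53/0.47) = 0.1201
b = θ − logit/(a) = -2.3 − 0.1201/1.7800 = -2.3675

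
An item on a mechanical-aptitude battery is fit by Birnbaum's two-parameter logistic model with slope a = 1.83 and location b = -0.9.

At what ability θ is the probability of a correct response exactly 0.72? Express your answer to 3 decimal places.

-0.384

P(θ) = 1 / (1 + exp(−a(θ − b)))
logit = ln(0.7200/0.2800) = 0.9445
θ = b + logit/(a) = -0.9 + 0.9445/1.8300 = -0.3839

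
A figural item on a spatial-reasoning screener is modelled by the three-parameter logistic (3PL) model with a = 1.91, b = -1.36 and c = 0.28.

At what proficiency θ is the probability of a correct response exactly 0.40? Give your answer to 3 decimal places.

-2.203

P(θ) = c + (1 − c) · 1 / (1 + exp(−a(θ − b)))
Remove guessing floor: (0.40 − 0.28)/(1 − 0.28) = 0.1667
logit = ln(0.1667/0.8333) = -1.6094
θ = b + logit/(a) = -1.36 + (-1.6094)/1.9100 = -2.2026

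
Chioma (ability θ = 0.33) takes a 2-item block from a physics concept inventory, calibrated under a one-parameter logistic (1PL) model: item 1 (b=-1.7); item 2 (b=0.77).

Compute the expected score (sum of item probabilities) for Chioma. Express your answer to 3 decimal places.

1.276

P(θ) = 1 / (1 + exp(−(θ − b)))
P_1 = 1/(1+e^{-2.0300}) = 0.8839
P_2 = 1/(1+e^{0.4400}) = 0.3917
E[score] = 0.8839 + 0.3917 = 1.2757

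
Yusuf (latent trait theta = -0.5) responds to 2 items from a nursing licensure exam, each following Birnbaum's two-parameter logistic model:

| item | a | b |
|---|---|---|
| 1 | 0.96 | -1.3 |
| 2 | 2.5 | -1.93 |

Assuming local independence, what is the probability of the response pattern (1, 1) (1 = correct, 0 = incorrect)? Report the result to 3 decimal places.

P(theta) = 1 / (1 + exp(−a(theta − b)))
P_1 = 1/(1+e^{-0.7680}) = 0.6831
P_2 = 1/(1+e^{-3.5750}) = 0.9727
L = P_1 × P_2 = 0.6831 × 0.9727 = 0.66447

0.664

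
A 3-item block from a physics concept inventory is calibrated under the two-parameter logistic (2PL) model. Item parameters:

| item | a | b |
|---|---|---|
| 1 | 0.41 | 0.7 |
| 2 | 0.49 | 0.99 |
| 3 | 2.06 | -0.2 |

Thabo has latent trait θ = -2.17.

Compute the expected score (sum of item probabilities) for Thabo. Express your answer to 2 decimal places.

P(θ) = 1 / (1 + exp(−a(θ − b)))
P_1 = 1/(1+e^{1.1767}) = 0.2356
P_2 = 1/(1+e^{1.5484}) = 0.1753
P_3 = 1/(1+e^{4.0582}) = 0.0170
E[score] = 0.2356 + 0.1753 + 0.0170 = 0.4280

0.43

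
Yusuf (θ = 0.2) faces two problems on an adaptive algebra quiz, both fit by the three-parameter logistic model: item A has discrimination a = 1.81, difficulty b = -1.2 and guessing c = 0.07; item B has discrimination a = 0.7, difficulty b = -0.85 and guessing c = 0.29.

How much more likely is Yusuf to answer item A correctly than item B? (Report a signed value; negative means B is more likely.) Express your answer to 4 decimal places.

0.1617

P(θ) = c + (1 − c) · 1 / (1 + exp(−a(θ − b)))
P_A = 0.9316
P_B = 0.7699
P_A − P_B = 0.1617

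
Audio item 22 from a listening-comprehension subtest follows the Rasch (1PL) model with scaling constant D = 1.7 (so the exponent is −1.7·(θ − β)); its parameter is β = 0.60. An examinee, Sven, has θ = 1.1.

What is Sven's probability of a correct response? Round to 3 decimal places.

0.701

P(θ) = 1 / (1 + exp(−D·(θ − β)))
Exponent: 1.7 × (1.1 − 0.60) = 0.8500
1/(1 + e^{-0.8500}) = 0.7006
P = 0.7006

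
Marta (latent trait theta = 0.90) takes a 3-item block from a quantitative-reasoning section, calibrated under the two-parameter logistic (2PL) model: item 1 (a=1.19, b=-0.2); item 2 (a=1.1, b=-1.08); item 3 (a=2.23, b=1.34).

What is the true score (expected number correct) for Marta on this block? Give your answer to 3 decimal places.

1.958

P(theta) = 1 / (1 + exp(−a(theta − b)))
P_1 = 1/(1+e^{-1.3090}) = 0.7873
P_2 = 1/(1+e^{-2.1780}) = 0.8983
P_3 = 1/(1+e^{0.9812}) = 0.2727
E[score] = 0.7873 + 0.8983 + 0.2727 = 1.9583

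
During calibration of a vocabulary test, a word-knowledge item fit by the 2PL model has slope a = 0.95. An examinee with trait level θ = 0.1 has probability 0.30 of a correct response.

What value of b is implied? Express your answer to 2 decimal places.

P(θ) = 1 / (1 + exp(−a(θ − b)))
logit(0.30) = ln(0.30/0.70) = -0.8473
b = θ − logit/(a) = 0.1 − (-0.8473)/0.9500 = 0.9919

0.99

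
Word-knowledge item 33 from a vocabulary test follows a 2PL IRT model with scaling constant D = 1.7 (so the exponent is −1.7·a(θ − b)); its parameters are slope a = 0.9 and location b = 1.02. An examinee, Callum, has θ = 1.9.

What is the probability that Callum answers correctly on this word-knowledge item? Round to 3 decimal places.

0.794

P(θ) = 1 / (1 + exp(−D·a(θ − b)))
Exponent: 1.7 × 0.9 × (1.9 − 1.02) = 1.3464
1/(1 + e^{-1.3464}) = 0.7935
P = 0.7935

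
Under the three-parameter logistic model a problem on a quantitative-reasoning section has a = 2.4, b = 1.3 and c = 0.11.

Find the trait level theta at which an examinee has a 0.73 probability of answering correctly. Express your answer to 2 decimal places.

P(theta) = c + (1 − c) · 1 / (1 + exp(−a(theta − b)))
Remove guessing floor: (0.73 − 0.11)/(1 − 0.11) = 0.6966
logit = ln(0.6966/0.3034) = 0.8313
theta = b + logit/(a) = 1.3 + 0.8313/2.4000 = 1.6464

1.65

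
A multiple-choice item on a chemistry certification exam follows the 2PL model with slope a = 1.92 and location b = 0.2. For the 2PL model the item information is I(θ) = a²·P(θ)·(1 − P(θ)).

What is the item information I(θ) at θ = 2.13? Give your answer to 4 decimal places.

P = 1/(1+e^{-3.7056}) = 0.9760
P(1−P) = 0.9760 × 0.0240 = 0.0234
I = a² × P(1−P) = 1.92² × 0.0234 = 0.08633

0.0863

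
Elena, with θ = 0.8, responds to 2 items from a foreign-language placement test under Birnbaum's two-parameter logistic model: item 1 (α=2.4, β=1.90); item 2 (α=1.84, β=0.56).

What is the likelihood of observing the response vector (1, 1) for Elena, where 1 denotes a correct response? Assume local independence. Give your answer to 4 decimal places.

P(θ) = 1 / (1 + exp(−α(θ − β)))
P_1 = 1/(1+e^{2.6400}) = 0.0666
P_2 = 1/(1+e^{-0.4416}) = 0.6086
L = P_1 × P_2 = 0.0666 × 0.6086 = 0.04054

0.0405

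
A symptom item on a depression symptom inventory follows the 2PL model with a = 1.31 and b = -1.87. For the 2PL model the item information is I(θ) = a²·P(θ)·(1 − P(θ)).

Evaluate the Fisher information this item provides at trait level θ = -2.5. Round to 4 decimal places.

0.3635

P = 1/(1+e^{0.8253}) = 0.3046
P(1−P) = 0.3046 × 0.6954 = 0.2118
I = a² × P(1−P) = 1.31² × 0.2118 = 0.36353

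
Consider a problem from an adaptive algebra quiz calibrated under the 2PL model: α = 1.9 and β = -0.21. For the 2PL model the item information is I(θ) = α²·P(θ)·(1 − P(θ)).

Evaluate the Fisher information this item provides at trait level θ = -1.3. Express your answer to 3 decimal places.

P = 1/(1+e^{2.0710}) = 0.1119
P(1−P) = 0.1119 × 0.8881 = 0.0994
I = α² × P(1−P) = 1.9² × 0.0994 = 0.35889

0.359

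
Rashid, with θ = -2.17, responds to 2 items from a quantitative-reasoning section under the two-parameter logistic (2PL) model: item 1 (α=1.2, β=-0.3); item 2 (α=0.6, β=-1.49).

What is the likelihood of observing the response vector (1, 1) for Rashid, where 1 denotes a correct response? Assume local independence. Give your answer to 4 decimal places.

0.0383

P(θ) = 1 / (1 + exp(−α(θ − β)))
P_1 = 1/(1+e^{2.2440}) = 0.0959
P_2 = 1/(1+e^{0.4080}) = 0.3994
L = P_1 × P_2 = 0.0959 × 0.3994 = 0.03829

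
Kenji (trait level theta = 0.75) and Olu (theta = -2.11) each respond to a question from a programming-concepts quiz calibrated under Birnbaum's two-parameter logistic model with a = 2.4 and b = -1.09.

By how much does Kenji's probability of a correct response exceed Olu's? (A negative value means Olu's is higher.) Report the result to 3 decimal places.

0.908

P(theta) = 1 / (1 + exp(−a(theta − b)))
P(Kenji) = 0.9881  [exponent 4.4160]
P(Olu) = 0.0796  [exponent -2.4480]
Difference = 0.9881 − 0.0796 = 0.9085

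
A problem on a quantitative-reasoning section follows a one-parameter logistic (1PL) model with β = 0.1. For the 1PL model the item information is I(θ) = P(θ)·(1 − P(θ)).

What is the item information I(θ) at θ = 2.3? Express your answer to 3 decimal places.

0.090

P = 1/(1+e^{-2.2000}) = 0.9002
P(1−P) = 0.9002 × 0.0998 = 0.0898
I = P(1−P) = 0.08980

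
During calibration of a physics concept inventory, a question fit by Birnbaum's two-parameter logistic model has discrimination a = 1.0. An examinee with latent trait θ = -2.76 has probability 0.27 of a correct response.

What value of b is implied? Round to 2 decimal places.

-1.77

P(θ) = 1 / (1 + exp(−a(θ − b)))
logit(0.27) = ln(0.27/0.73) = -0.9946
b = θ − logit/(a) = -2.76 − (-0.9946)/1.0000 = -1.7654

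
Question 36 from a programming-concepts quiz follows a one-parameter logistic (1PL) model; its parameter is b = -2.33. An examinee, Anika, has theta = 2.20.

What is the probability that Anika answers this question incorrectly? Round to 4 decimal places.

P(theta) = 1 / (1 + exp(−(theta − b)))
Exponent: (2.20 − (-2.33)) = 4.5300
1/(1 + e^{-4.5300}) = 0.9893
P = 0.9893
P(incorrect) = 1 − 0.9893 = 0.0107

0.0107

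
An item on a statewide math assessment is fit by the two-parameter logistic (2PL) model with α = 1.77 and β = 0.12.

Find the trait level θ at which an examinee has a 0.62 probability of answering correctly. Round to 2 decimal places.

P(θ) = 1 / (1 + exp(−α(θ − β)))
logit = ln(0.6200/0.3800) = 0.4895
θ = β + logit/(α) = 0.12 + 0.4895/1.7700 = 0.3966

0.40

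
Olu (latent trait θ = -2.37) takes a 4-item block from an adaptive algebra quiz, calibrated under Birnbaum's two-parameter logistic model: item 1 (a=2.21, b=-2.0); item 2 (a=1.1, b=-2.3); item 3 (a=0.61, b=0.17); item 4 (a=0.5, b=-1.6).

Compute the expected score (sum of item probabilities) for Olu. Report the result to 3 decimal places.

P(θ) = 1 / (1 + exp(−a(θ − b)))
P_1 = 1/(1+e^{0.8177}) = 0.3063
P_2 = 1/(1+e^{0.0770}) = 0.4808
P_3 = 1/(1+e^{1.5494}) = 0.1752
P_4 = 1/(1+e^{0.3850}) = 0.4049
E[score] = 0.3063 + 0.4808 + 0.1752 + 0.4049 = 1.3671

1.367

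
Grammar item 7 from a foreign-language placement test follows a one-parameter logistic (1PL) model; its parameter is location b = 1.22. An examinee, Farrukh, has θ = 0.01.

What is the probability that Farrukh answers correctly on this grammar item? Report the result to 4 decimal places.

0.2297

P(θ) = 1 / (1 + exp(−(θ − b)))
Exponent: (0.01 − 1.22) = -1.2100
1/(1 + e^{1.2100}) = 0.2297
P = 0.2297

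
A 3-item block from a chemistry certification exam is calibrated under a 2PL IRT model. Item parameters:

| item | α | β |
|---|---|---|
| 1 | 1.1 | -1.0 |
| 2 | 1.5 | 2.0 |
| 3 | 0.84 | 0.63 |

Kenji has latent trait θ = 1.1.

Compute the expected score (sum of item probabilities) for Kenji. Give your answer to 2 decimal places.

1.71

P(θ) = 1 / (1 + exp(−α(θ − β)))
P_1 = 1/(1+e^{-2.3100}) = 0.9097
P_2 = 1/(1+e^{1.3500}) = 0.2059
P_3 = 1/(1+e^{-0.3948}) = 0.5974
E[score] = 0.9097 + 0.2059 + 0.5974 = 1.7130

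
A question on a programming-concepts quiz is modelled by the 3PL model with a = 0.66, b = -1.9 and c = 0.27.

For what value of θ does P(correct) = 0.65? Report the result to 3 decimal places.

-1.775

P(θ) = c + (1 − c) · 1 / (1 + exp(−a(θ − b)))
Remove guessing floor: (0.65 − 0.27)/(1 − 0.27) = 0.5205
logit = ln(0.5205/0.4795) = 0.0822
θ = b + logit/(a) = -1.9 + 0.0822/0.6600 = -1.7754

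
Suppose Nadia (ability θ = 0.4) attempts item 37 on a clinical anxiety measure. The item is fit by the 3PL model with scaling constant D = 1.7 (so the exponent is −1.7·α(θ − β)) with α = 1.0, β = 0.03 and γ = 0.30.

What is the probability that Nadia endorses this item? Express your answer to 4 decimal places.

0.7566

P(θ) = γ + (1 − γ) · 1 / (1 + exp(−D·α(θ − β)))
Exponent: 1.7 × 1.0 × (0.4 − 0.03) = 0.6290
1/(1 + e^{-0.6290}) = 0.6523
P = 0.30 + 0.70 × 0.6523 = 0.7566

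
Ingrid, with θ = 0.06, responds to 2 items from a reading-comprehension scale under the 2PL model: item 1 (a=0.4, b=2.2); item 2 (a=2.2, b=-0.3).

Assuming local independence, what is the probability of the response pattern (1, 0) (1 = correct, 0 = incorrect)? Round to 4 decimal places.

0.0930

P(θ) = 1 / (1 + exp(−a(θ − b)))
P_1 = 1/(1+e^{0.8560}) = 0.2982
P_2 = 1/(1+e^{-0.7920}) = 0.6883
L = P_1 × (1−P_2) = 0.2982 × 0.3117 = 0.09295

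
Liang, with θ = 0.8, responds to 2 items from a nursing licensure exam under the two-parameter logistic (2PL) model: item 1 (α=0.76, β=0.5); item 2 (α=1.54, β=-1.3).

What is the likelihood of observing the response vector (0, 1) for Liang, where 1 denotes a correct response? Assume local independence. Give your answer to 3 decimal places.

P(θ) = 1 / (1 + exp(−α(θ − β)))
P_1 = 1/(1+e^{-0.2280}) = 0.5568
P_2 = 1/(1+e^{-3.2340}) = 0.9621
L = (1−P_1) × P_2 = 0.4432 × 0.9621 = 0.42644

0.426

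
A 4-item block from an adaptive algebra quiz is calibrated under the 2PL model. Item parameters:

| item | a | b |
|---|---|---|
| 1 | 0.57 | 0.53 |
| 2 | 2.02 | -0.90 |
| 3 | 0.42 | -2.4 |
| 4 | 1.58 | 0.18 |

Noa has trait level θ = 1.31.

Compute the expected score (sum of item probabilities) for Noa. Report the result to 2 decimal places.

P(θ) = 1 / (1 + exp(−a(θ − b)))
P_1 = 1/(1+e^{-0.4446}) = 0.6094
P_2 = 1/(1+e^{-4.4642}) = 0.9886
P_3 = 1/(1+e^{-1.5582}) = 0.8261
P_4 = 1/(1+e^{-1.7854}) = 0.8564
E[score] = 0.6094 + 0.9886 + 0.8261 + 0.8564 = 3.2804

3.28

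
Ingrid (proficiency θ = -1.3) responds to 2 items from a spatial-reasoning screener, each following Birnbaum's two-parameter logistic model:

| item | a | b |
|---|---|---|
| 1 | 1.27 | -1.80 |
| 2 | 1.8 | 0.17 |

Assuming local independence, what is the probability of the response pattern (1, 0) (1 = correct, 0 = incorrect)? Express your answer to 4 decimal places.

0.6103

P(θ) = 1 / (1 + exp(−a(θ − b)))
P_1 = 1/(1+e^{-0.6350}) = 0.6536
P_2 = 1/(1+e^{2.6460}) = 0.0662
L = P_1 × (1−P_2) = 0.6536 × 0.9338 = 0.61033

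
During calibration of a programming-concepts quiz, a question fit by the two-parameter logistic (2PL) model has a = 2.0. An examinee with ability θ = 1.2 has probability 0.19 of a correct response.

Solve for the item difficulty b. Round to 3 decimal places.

1.925

P(θ) = 1 / (1 + exp(−a(θ − b)))
logit(0.19) = ln(0.19/0.81) = -1.4500
b = θ − logit/(a) = 1.2 − (-1.4500)/2.0000 = 1.9250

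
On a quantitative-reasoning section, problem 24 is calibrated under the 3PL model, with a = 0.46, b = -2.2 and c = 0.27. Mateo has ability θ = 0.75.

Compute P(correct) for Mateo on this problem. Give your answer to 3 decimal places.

P(θ) = c + (1 − c) · 1 / (1 + exp(−a(θ − b)))
Exponent: 0.46 × (0.75 − (-2.2)) = 1.3570
1/(1 + e^{-1.3570}) = 0.7953
P = 0.27 + 0.73 × 0.7953 = 0.8505

0.851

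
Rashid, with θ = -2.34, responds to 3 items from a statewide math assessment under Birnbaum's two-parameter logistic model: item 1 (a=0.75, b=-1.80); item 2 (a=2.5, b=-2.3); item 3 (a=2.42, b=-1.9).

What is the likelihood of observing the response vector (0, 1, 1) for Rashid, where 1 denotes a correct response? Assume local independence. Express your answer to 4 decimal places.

P(θ) = 1 / (1 + exp(−a(θ − b)))
P_1 = 1/(1+e^{0.4050}) = 0.4001
P_2 = 1/(1+e^{0.1000}) = 0.4750
P_3 = 1/(1+e^{1.0648}) = 0.2564
L = (1−P_1) × P_2 × P_3 = 0.5999 × 0.4750 × 0.2564 = 0.07306

0.0731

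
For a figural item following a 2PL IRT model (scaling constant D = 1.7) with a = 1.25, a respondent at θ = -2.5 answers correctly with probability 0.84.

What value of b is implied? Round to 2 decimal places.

P(θ) = 1 / (1 + exp(−D·a(θ − b)))
logit(0.84) = ln(0.84/0.16) = 1.6582
b = θ − logit/(1.7·a) = -2.5 − 1.6582/2.1250 = -3.2803

-3.28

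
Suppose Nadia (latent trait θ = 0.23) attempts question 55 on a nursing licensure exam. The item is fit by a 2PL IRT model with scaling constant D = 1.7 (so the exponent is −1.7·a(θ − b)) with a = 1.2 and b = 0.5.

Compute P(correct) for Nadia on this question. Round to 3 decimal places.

0.366

P(θ) = 1 / (1 + exp(−D·a(θ − b)))
Exponent: 1.7 × 1.2 × (0.23 − 0.5) = -0.5508
1/(1 + e^{0.5508}) = 0.3657
P = 0.3657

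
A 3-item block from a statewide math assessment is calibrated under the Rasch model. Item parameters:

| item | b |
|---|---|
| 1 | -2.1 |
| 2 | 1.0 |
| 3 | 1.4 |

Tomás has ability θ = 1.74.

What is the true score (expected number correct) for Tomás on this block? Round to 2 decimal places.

2.24

P(θ) = 1 / (1 + exp(−(θ − b)))
P_1 = 1/(1+e^{-3.8400}) = 0.9790
P_2 = 1/(1+e^{-0.7400}) = 0.6770
P_3 = 1/(1+e^{-0.3400}) = 0.5842
E[score] = 0.9790 + 0.6770 + 0.5842 = 2.2401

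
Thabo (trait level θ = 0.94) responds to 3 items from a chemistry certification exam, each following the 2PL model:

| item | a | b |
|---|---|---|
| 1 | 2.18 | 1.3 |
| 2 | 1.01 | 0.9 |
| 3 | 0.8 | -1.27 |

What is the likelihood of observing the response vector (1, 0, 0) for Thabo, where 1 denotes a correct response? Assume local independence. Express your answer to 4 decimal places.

P(θ) = 1 / (1 + exp(−a(θ − b)))
P_1 = 1/(1+e^{0.7848}) = 0.3133
P_2 = 1/(1+e^{-0.0404}) = 0.5101
P_3 = 1/(1+e^{-1.7680}) = 0.8542
L = P_1 × (1−P_2) × (1−P_3) = 0.3133 × 0.4899 × 0.1458 = 0.02238

0.0224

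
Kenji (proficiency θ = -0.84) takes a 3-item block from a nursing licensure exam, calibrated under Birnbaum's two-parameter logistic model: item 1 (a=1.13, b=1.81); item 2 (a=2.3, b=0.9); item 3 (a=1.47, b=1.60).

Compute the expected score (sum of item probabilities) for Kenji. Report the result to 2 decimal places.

0.09

P(θ) = 1 / (1 + exp(−a(θ − b)))
P_1 = 1/(1+e^{2.9945}) = 0.0477
P_2 = 1/(1+e^{4.0020}) = 0.0180
P_3 = 1/(1+e^{3.5868}) = 0.0269
E[score] = 0.0477 + 0.0180 + 0.0269 = 0.0926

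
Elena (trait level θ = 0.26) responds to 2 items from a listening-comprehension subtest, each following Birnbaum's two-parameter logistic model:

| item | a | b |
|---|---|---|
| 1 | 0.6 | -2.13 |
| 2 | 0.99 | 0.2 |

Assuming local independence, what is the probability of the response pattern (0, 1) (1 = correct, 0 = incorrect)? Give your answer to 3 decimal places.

0.099

P(θ) = 1 / (1 + exp(−a(θ − b)))
P_1 = 1/(1+e^{-1.4340}) = 0.8075
P_2 = 1/(1+e^{-0.0594}) = 0.5148
L = (1−P_1) × P_2 = 0.1925 × 0.5148 = 0.09910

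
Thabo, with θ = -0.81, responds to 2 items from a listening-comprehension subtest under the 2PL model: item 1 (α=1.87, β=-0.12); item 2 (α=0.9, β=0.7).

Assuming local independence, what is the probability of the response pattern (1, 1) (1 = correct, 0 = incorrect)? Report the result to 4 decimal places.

P(θ) = 1 / (1 + exp(−α(θ − β)))
P_1 = 1/(1+e^{1.2903}) = 0.2158
P_2 = 1/(1+e^{1.3590}) = 0.2044
L = P_1 × P_2 = 0.2158 × 0.2044 = 0.04411

0.0441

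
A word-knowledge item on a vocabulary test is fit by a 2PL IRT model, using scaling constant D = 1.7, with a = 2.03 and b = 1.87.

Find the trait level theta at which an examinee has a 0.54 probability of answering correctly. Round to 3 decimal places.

P(theta) = 1 / (1 + exp(−D·a(theta − b)))
logit = ln(0.5400/0.4600) = 0.1603
theta = b + logit/(1.7·a) = 1.87 + 0.1603/3.4510 = 1.9165

1.916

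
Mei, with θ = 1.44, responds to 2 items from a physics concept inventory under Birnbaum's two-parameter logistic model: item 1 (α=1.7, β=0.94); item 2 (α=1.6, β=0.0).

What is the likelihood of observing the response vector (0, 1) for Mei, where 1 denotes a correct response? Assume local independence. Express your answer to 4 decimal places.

P(θ) = 1 / (1 + exp(−α(θ − β)))
P_1 = 1/(1+e^{-0.8500}) = 0.7006
P_2 = 1/(1+e^{-2.3040}) = 0.9092
L = (1−P_1) × P_2 = 0.2994 × 0.9092 = 0.27225

0.2722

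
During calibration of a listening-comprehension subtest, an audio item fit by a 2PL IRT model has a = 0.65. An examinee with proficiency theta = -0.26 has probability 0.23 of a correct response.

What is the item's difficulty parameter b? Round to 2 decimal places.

P(theta) = 1 / (1 + exp(−a(theta − b)))
logit(0.23) = ln(0.23/0.77) = -1.2083
b = theta − logit/(a) = -0.26 − (-1.2083)/0.6500 = 1.5989

1.60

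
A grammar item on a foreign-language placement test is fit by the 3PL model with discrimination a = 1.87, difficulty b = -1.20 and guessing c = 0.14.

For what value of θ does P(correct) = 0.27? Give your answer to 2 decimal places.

-2.12

P(θ) = c + (1 − c) · 1 / (1 + exp(−a(θ − b)))
Remove guessing floor: (0.27 − 0.14)/(1 − 0.14) = 0.1512
logit = ln(0.1512/0.8488) = -1.7255
θ = b + logit/(a) = -1.20 + (-1.7255)/1.8700 = -2.1227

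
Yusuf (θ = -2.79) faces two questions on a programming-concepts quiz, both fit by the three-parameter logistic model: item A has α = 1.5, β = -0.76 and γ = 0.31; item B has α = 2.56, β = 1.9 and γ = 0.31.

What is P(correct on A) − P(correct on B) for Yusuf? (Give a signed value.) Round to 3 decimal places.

0.031

P(θ) = γ + (1 − γ) · 1 / (1 + exp(−α(θ − β)))
P_A = 0.3413
P_B = 0.3100
P_A − P_B = 0.0313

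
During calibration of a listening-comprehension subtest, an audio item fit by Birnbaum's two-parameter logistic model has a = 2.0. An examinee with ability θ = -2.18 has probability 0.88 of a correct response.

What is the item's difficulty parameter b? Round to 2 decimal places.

P(θ) = 1 / (1 + exp(−a(θ − b)))
logit(0.88) = ln(0.88/0.12) = 1.9924
b = θ − logit/(a) = -2.18 − 1.9924/2.0000 = -3.1762

-3.18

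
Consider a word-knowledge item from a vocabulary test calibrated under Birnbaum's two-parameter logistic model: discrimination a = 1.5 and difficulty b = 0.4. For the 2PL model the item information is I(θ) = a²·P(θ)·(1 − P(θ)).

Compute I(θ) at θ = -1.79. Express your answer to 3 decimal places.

0.078

P = 1/(1+e^{3.2850}) = 0.0361
P(1−P) = 0.0361 × 0.9639 = 0.0348
I = a² × P(1−P) = 1.5² × 0.0348 = 0.07827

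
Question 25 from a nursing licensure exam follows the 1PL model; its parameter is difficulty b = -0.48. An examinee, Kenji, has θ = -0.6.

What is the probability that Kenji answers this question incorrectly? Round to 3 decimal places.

0.530

P(θ) = 1 / (1 + exp(−(θ − b)))
Exponent: (-0.6 − (-0.48)) = -0.1200
1/(1 + e^{0.1200}) = 0.4700
P = 0.4700
P(incorrect) = 1 − 0.4700 = 0.5300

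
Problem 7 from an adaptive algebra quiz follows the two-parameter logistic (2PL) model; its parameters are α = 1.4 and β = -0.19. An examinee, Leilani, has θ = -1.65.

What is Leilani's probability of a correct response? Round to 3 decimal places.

P(θ) = 1 / (1 + exp(−α(θ − β)))
Exponent: 1.4 × (-1.65 − (-0.19)) = -2.0440
1/(1 + e^{2.0440}) = 0.1147

0.115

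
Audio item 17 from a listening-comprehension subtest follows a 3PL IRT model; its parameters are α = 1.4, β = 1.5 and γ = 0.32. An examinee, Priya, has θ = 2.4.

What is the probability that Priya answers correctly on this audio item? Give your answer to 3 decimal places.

0.850

P(θ) = γ + (1 − γ) · 1 / (1 + exp(−α(θ − β)))
Exponent: 1.4 × (2.4 − 1.5) = 1.2600
1/(1 + e^{-1.2600}) = 0.7790
P = 0.32 + 0.68 × 0.7790 = 0.8497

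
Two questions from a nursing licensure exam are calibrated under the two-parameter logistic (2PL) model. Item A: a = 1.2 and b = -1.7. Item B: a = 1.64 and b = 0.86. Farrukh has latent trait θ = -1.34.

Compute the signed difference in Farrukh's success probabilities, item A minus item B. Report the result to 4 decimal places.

0.5800

P(θ) = 1 / (1 + exp(−a(θ − b)))
P_A = 0.6064
P_B = 0.0264
P_A − P_B = 0.5800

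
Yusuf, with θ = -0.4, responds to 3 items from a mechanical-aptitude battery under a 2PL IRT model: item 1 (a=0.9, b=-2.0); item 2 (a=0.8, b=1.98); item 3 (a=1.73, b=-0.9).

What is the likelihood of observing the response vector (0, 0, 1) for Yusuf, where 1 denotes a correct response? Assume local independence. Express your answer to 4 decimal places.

0.1173

P(θ) = 1 / (1 + exp(−a(θ − b)))
P_1 = 1/(1+e^{-1.4400}) = 0.8085
P_2 = 1/(1+e^{1.9040}) = 0.1297
P_3 = 1/(1+e^{-0.8650}) = 0.7037
L = (1−P_1) × (1−P_2) × P_3 = 0.1915 × 0.8703 × 0.7037 = 0.11731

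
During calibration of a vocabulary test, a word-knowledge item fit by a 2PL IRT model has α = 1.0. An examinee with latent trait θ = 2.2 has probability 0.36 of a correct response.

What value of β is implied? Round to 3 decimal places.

2.775

P(θ) = 1 / (1 + exp(−α(θ − β)))
logit(0.36) = ln(0.36/0.64) = -0.5754
β = θ − logit/(α) = 2.2 − (-0.5754)/1.0000 = 2.7754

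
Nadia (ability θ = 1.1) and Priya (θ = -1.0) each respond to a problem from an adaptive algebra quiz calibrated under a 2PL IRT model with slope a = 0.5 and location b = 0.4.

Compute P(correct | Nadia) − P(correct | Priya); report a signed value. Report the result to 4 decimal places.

P(θ) = 1 / (1 + exp(−a(θ − b)))
P(Nadia) = 0.5866  [exponent 0.3500]
P(Priya) = 0.3318  [exponent -0.7000]
Difference = 0.5866 − 0.3318 = 0.2548

0.2548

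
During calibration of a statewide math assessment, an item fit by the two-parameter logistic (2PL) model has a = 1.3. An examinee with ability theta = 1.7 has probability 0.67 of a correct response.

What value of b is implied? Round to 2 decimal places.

P(theta) = 1 / (1 + exp(−a(theta − b)))
logit(0.67) = ln(0.67/0.33) = 0.7082
b = theta − logit/(a) = 1.7 − 0.7082/1.3000 = 1.1552

1.16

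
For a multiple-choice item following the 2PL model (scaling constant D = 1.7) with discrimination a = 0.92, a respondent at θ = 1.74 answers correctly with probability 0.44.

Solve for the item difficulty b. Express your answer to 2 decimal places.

1.89

P(θ) = 1 / (1 + exp(−D·a(θ − b)))
logit(0.44) = ln(0.44/0.56) = -0.2412
b = θ − logit/(1.7·a) = 1.74 − (-0.2412)/1.5640 = 1.8942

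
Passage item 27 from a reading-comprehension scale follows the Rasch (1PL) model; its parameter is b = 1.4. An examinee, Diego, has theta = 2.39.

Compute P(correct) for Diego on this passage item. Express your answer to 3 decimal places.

0.729

P(theta) = 1 / (1 + exp(−(theta − b)))
Exponent: (2.39 − 1.4) = 0.9900
1/(1 + e^{-0.9900}) = 0.7291
P = 0.7291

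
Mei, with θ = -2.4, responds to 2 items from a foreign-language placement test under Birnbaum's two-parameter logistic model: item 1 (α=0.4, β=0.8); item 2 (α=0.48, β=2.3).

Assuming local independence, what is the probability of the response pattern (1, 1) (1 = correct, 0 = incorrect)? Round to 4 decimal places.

P(θ) = 1 / (1 + exp(−α(θ − β)))
P_1 = 1/(1+e^{1.2800}) = 0.2176
P_2 = 1/(1+e^{2.2560}) = 0.0948
L = P_1 × P_2 = 0.2176 × 0.0948 = 0.02063

0.0206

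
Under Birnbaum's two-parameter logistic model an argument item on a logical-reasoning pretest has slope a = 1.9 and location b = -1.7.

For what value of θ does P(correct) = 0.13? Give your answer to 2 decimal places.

-2.70

P(θ) = 1 / (1 + exp(−a(θ − b)))
logit = ln(0.1300/0.8700) = -1.9010
θ = b + logit/(a) = -1.7 + (-1.9010)/1.9000 = -2.7005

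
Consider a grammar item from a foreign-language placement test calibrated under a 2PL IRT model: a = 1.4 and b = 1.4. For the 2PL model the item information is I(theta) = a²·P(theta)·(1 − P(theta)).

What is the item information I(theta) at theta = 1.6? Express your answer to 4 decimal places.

P = 1/(1+e^{-0.2800}) = 0.5695
P(1−P) = 0.5695 × 0.4305 = 0.2452
I = a² × P(1−P) = 1.4² × 0.2452 = 0.48052

0.4805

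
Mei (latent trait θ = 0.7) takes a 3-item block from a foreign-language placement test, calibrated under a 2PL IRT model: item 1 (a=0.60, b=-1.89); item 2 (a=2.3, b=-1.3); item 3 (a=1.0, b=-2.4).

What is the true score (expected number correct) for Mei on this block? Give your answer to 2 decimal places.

P(θ) = 1 / (1 + exp(−a(θ − b)))
P_1 = 1/(1+e^{-1.5540}) = 0.8255
P_2 = 1/(1+e^{-4.6000}) = 0.9900
P_3 = 1/(1+e^{-3.1000}) = 0.9569
E[score] = 0.8255 + 0.9900 + 0.9569 = 2.7724

2.77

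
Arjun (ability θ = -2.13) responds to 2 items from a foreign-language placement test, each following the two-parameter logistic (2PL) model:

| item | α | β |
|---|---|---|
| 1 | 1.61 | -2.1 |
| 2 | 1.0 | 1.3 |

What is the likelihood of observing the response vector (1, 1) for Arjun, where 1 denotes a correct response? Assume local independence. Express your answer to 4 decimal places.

0.0153

P(θ) = 1 / (1 + exp(−α(θ − β)))
P_1 = 1/(1+e^{0.0483}) = 0.4879
P_2 = 1/(1+e^{3.4300}) = 0.0314
L = P_1 × P_2 = 0.4879 × 0.0314 = 0.01531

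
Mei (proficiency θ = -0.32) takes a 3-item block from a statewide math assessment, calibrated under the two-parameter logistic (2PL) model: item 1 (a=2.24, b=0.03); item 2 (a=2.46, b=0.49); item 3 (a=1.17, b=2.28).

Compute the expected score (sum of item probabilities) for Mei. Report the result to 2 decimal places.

P(θ) = 1 / (1 + exp(−a(θ − b)))
P_1 = 1/(1+e^{0.7840}) = 0.3135
P_2 = 1/(1+e^{1.9926}) = 0.1200
P_3 = 1/(1+e^{3.0420}) = 0.0456
E[score] = 0.3135 + 0.1200 + 0.0456 = 0.4790

0.48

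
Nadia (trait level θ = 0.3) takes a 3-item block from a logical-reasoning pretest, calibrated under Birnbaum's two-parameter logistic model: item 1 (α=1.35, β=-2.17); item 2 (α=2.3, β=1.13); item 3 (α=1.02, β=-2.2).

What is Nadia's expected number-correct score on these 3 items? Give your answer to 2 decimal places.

2.02

P(θ) = 1 / (1 + exp(−α(θ − β)))
P_1 = 1/(1+e^{-3.3345}) = 0.9656
P_2 = 1/(1+e^{1.9090}) = 0.1291
P_3 = 1/(1+e^{-2.5500}) = 0.9276
E[score] = 0.9656 + 0.1291 + 0.9276 = 2.0223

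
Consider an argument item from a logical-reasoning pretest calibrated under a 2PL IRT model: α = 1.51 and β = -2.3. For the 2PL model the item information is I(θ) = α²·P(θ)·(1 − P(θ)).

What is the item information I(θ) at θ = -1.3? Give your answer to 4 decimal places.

0.3379

P = 1/(1+e^{-1.5100}) = 0.8191
P(1−P) = 0.8191 × 0.1809 = 0.1482
I = α² × P(1−P) = 1.51² × 0.1482 = 0.33791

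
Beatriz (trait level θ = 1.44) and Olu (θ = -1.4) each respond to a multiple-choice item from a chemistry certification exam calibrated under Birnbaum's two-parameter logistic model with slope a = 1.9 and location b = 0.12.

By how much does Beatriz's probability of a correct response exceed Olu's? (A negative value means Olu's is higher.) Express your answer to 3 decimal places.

P(θ) = 1 / (1 + exp(−a(θ − b)))
P(Beatriz) = 0.9247  [exponent 2.5080]
P(Olu) = 0.0527  [exponent -2.8880]
Difference = 0.9247 − 0.0527 = 0.8720

0.872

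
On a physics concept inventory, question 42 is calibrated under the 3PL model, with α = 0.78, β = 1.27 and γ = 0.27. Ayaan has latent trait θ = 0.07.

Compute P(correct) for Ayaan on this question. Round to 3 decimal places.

0.476

P(θ) = γ + (1 − γ) · 1 / (1 + exp(−α(θ − β)))
Exponent: 0.78 × (0.07 − 1.27) = -0.9360
1/(1 + e^{0.9360}) = 0.2817
P = 0.27 + 0.73 × 0.2817 = 0.4756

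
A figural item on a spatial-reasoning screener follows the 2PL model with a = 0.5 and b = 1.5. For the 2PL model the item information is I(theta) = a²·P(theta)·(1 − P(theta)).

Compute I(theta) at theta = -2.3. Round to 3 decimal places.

0.028

P = 1/(1+e^{1.9000}) = 0.1301
P(1−P) = 0.1301 × 0.8699 = 0.1132
I = a² × P(1−P) = 0.5² × 0.1132 = 0.02830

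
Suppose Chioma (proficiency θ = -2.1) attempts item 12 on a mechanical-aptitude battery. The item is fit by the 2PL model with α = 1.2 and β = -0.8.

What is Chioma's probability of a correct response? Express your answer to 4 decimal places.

0.1736

P(θ) = 1 / (1 + exp(−α(θ − β)))
Exponent: 1.2 × (-2.1 − (-0.8)) = -1.5600
1/(1 + e^{1.5600}) = 0.1736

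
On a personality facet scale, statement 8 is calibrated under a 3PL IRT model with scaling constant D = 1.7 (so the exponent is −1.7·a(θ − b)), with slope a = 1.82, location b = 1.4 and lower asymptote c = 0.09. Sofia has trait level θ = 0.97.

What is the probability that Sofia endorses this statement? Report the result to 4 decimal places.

P(θ) = c + (1 − c) · 1 / (1 + exp(−D·a(θ − b)))
Exponent: 1.7 × 1.82 × (0.97 − 1.4) = -1.3304
1/(1 + e^{1.3304}) = 0.2091
P = 0.09 + 0.91 × 0.2091 = 0.2803

0.2803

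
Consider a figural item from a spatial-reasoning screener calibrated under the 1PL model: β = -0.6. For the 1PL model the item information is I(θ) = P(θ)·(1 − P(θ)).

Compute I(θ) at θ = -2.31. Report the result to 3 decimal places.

0.130

P = 1/(1+e^{1.7100}) = 0.1532
P(1−P) = 0.1532 × 0.8468 = 0.1297
I = P(1−P) = 0.12970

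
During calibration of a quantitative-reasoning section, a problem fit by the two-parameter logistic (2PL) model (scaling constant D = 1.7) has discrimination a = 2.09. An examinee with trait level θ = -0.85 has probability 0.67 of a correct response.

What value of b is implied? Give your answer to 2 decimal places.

-1.05

P(θ) = 1 / (1 + exp(−D·a(θ − b)))
logit(0.67) = ln(0.67/0.33) = 0.7082
b = θ − logit/(1.7·a) = -0.85 − 0.7082/3.5530 = -1.0493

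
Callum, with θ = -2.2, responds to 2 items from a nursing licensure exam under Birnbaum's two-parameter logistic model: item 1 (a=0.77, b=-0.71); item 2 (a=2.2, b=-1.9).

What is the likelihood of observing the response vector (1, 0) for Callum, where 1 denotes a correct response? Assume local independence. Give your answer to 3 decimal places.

P(θ) = 1 / (1 + exp(−a(θ − b)))
P_1 = 1/(1+e^{1.1473}) = 0.2410
P_2 = 1/(1+e^{0.6600}) = 0.3407
L = P_1 × (1−P_2) = 0.2410 × 0.6593 = 0.15887

0.159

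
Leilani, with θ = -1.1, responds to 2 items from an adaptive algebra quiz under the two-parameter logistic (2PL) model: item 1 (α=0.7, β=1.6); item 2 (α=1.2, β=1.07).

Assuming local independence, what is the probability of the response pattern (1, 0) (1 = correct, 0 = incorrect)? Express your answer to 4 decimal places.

P(θ) = 1 / (1 + exp(−α(θ − β)))
P_1 = 1/(1+e^{1.8900}) = 0.1312
P_2 = 1/(1+e^{2.6040}) = 0.0689
L = P_1 × (1−P_2) = 0.1312 × 0.9311 = 0.12220

0.1222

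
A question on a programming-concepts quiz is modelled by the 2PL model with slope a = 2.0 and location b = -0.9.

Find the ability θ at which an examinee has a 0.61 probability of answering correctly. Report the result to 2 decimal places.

-0.68

P(θ) = 1 / (1 + exp(−a(θ − b)))
logit = ln(0.6100/0.3900) = 0.4473
θ = b + logit/(a) = -0.9 + 0.4473/2.0000 = -0.6763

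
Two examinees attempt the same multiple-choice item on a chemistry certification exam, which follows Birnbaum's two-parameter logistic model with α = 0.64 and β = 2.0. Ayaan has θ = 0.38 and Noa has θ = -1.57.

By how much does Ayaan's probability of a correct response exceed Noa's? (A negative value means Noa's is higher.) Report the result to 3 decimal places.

0.169

P(θ) = 1 / (1 + exp(−α(θ − β)))
P(Ayaan) = 0.2618  [exponent -1.0368]
P(Noa) = 0.0924  [exponent -2.2848]
Difference = 0.2618 − 0.0924 = 0.1694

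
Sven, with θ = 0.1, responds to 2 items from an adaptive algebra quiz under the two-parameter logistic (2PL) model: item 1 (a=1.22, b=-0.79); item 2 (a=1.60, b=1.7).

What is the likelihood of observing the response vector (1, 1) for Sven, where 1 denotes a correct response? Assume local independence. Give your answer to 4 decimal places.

P(θ) = 1 / (1 + exp(−a(θ − b)))
P_1 = 1/(1+e^{-1.0858}) = 0.7476
P_2 = 1/(1+e^{2.5600}) = 0.0718
L = P_1 × P_2 = 0.7476 × 0.0718 = 0.05365

0.0536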